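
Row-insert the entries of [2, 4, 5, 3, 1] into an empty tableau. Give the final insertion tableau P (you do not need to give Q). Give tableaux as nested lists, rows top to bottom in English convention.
Insert 2: appended to row 1. P = [[2]].
Insert 4: appended to row 1. P = [[2, 4]].
Insert 5: appended to row 1. P = [[2, 4, 5]].
Insert 3: 3 bumps 4 from row 1; 4 starts row 2. P = [[2, 3, 5], [4]].
Insert 1: 1 bumps 2 from row 1; 2 bumps 4 from row 2; 4 starts row 3. P = [[1, 3, 5], [2], [4]].

So P = [[1, 3, 5], [2], [4]].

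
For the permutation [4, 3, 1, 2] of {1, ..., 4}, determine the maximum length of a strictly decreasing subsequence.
3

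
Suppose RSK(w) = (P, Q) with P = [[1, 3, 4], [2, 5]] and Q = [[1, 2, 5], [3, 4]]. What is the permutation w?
Reverse the RSK construction: for i from n down to 1, find the cell of Q containing i, remove the entry at that cell from P, and reverse-bump it up through P; the value ejected from row 1 is w(i).

Step i=5: Q has 5 at row 1, column 3; remove that cell from P, ejecting 4. So w(5) = 4. P is now [[1, 3], [2, 5]].
Step i=4: Q has 4 at row 2, column 2; remove 5 from row 2 of P and reverse-bump: 5 enters row 1 and ejects 3. So w(4) = 3. P is now [[1, 5], [2]].
Step i=3: Q has 3 at row 2, column 1; remove 2 from row 2 of P and reverse-bump: 2 enters row 1 and ejects 1. So w(3) = 1. P is now [[2, 5]].
Step i=2: Q has 2 at row 1, column 2; remove that cell from P, ejecting 5. So w(2) = 5. P is now [[2]].
Step i=1: Q has 1 at row 1, column 1; remove that cell from P, ejecting 2. So w(1) = 2. P is now [].

So w = 2 5 1 3 4.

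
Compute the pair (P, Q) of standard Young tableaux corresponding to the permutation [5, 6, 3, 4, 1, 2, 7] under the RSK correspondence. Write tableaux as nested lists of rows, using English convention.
P = [[1, 2, 7], [3, 4], [5, 6]], Q = [[1, 2, 7], [3, 4], [5, 6]]

Insert each entry of the permutation into P by Schensted row insertion, recording in Q the position of each new cell.

Insert 5: appended to row 1. P = [[5]].
Insert 6: appended to row 1. P = [[5, 6]].
Insert 3: 3 bumps 5 from row 1; 5 starts row 2. P = [[3, 6], [5]].
Insert 4: 4 bumps 6 from row 1; 6 appends to row 2. P = [[3, 4], [5, 6]].
Insert 1: 1 bumps 3 from row 1; 3 bumps 5 from row 2; 5 starts row 3. P = [[1, 4], [3, 6], [5]].
Insert 2: 2 bumps 4 from row 1; 4 bumps 6 from row 2; 6 appends to row 3. P = [[1, 2], [3, 4], [5, 6]].
Insert 7: appended to row 1. P = [[1, 2, 7], [3, 4], [5, 6]].

So P = [[1, 2, 7], [3, 4], [5, 6]], Q = [[1, 2, 7], [3, 4], [5, 6]].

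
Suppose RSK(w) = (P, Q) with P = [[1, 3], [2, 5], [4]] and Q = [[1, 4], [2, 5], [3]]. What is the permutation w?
4 2 1 5 3

Reverse RSK: for i = n, n-1, ..., 1, locate i in Q, remove the corresponding corner cell from P, and reverse-bump its entry up through P; the value ejected from row 1 is w(i).

So w = 4 2 1 5 3.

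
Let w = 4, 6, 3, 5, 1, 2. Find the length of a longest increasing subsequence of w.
2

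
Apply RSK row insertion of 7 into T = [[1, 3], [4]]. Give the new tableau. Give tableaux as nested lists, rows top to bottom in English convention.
[[1, 3, 7], [4]]

7 is larger than every entry of row 1, so it is appended to row 1. The new tableau is [[1, 3, 7], [4]].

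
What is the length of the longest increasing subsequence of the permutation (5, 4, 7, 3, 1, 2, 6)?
3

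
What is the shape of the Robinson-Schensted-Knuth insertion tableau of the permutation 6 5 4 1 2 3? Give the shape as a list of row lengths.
Row-insert each entry into an empty tableau.

After inserting 6: P = [[6]].
After inserting 5: P = [[5], [6]].
After inserting 4: P = [[4], [5], [6]].
After inserting 1: P = [[1], [4], [5], [6]].
After inserting 2: P = [[1, 2], [4], [5], [6]].
After inserting 3: P = [[1, 2, 3], [4], [5], [6]].

The final insertion tableau P = [[1, 2, 3], [4], [5], [6]] has shape [3, 1, 1, 1].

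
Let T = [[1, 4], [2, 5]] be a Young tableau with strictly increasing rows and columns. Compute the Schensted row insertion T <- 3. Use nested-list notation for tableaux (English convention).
In row 1, 3 replaces 4 (the leftmost entry greater than 3); 4 is bumped to row 2. In row 2, 4 replaces 5 (the leftmost entry greater than 4); 5 is bumped to row 3. 5 starts a new row 3. The new tableau is [[1, 3], [2, 4], [5]].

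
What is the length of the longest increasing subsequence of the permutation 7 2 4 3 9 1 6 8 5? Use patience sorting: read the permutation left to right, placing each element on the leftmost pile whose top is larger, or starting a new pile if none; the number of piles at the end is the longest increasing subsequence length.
4

7: new pile. tops = [7]
2: onto pile 1 (replacing 7). tops = [2]
4: new pile. tops = [2, 4]
3: onto pile 2 (replacing 4). tops = [2, 3]
9: new pile. tops = [2, 3, 9]
1: onto pile 1 (replacing 2). tops = [1, 3, 9]
6: onto pile 3 (replacing 9). tops = [1, 3, 6]
8: new pile. tops = [1, 3, 6, 8]
5: onto pile 3 (replacing 6). tops = [1, 3, 5, 8]

4 piles, so the longest increasing subsequence has length 4.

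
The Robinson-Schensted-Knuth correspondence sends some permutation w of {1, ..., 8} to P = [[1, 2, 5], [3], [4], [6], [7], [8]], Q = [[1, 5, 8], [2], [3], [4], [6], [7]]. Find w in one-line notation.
8 7 6 1 4 3 2 5

Reverse the RSK construction: for i from n down to 1, find the cell of Q containing i, remove the entry at that cell from P, and reverse-bump it up through P; the value ejected from row 1 is w(i).

Step i=8: Q has 8 at row 1, column 3; remove that cell from P, ejecting 5. So w(8) = 5. P is now [[1, 2], [3], [4], [6], [7], [8]].
Step i=7: Q has 7 at row 6, column 1; remove 8 from row 6 of P and reverse-bump: 8 enters row 5 and ejects 7; 7 enters row 4 and ejects 6; 6 enters row 3 and ejects 4; 4 enters row 2 and ejects 3; 3 enters row 1 and ejects 2. So w(7) = 2. P is now [[1, 3], [4], [6], [7], [8]].
Step i=6: Q has 6 at row 5, column 1; remove 8 from row 5 of P and reverse-bump: 8 enters row 4 and ejects 7; 7 enters row 3 and ejects 6; 6 enters row 2 and ejects 4; 4 enters row 1 and ejects 3. So w(6) = 3. P is now [[1, 4], [6], [7], [8]].
Step i=5: Q has 5 at row 1, column 2; remove that cell from P, ejecting 4. So w(5) = 4. P is now [[1], [6], [7], [8]].
Step i=4: Q has 4 at row 4, column 1; remove 8 from row 4 of P and reverse-bump: 8 enters row 3 and ejects 7; 7 enters row 2 and ejects 6; 6 enters row 1 and ejects 1. So w(4) = 1. P is now [[6], [7], [8]].
Step i=3: Q has 3 at row 3, column 1; remove 8 from row 3 of P and reverse-bump: 8 enters row 2 and ejects 7; 7 enters row 1 and ejects 6. So w(3) = 6. P is now [[7], [8]].
Step i=2: Q has 2 at row 2, column 1; remove 8 from row 2 of P and reverse-bump: 8 enters row 1 and ejects 7. So w(2) = 7. P is now [[8]].
Step i=1: Q has 1 at row 1, column 1; remove that cell from P, ejecting 8. So w(1) = 8. P is now [].

So w = 8 7 6 1 4 3 2 5.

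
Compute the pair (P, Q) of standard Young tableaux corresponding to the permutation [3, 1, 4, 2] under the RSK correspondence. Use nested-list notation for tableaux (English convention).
Insert each entry of the permutation into P by Schensted row insertion, recording in Q the position of each new cell.

After inserting 3: P = [[3]].
After inserting 1: P = [[1], [3]].
After inserting 4: P = [[1, 4], [3]].
After inserting 2: P = [[1, 2], [3, 4]].

So P = [[1, 2], [3, 4]], Q = [[1, 3], [2, 4]].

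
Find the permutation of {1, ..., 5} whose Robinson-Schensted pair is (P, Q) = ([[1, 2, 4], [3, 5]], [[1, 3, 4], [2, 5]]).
3 1 2 5 4

Reverse the RSK construction: for i from n down to 1, find the cell of Q containing i, remove the entry at that cell from P, and reverse-bump it up through P; the value ejected from row 1 is w(i).

Step i=5: Q has 5 at row 2, column 2; remove 5 from row 2 of P and reverse-bump: 5 enters row 1 and ejects 4. So w(5) = 4. P is now [[1, 2, 5], [3]].
Step i=4: Q has 4 at row 1, column 3; remove that cell from P, ejecting 5. So w(4) = 5. P is now [[1, 2], [3]].
Step i=3: Q has 3 at row 1, column 2; remove that cell from P, ejecting 2. So w(3) = 2. P is now [[1], [3]].
Step i=2: Q has 2 at row 2, column 1; remove 3 from row 2 of P and reverse-bump: 3 enters row 1 and ejects 1. So w(2) = 1. P is now [[3]].
Step i=1: Q has 1 at row 1, column 1; remove that cell from P, ejecting 3. So w(1) = 3. P is now [].

So w = 3 1 2 5 4.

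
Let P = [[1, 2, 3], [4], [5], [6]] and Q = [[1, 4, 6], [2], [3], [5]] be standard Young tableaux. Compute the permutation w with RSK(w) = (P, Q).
Reverse the RSK construction: for i from n down to 1, find the cell of Q containing i, remove the entry at that cell from P, and reverse-bump it up through P; the value ejected from row 1 is w(i).

Step i=6: Q has 6 at row 1, column 3; remove that cell from P, ejecting 3. So w(6) = 3. P is now [[1, 2], [4], [5], [6]].
Step i=5: Q has 5 at row 4, column 1; remove 6 from row 4 of P and reverse-bump: 6 enters row 3 and ejects 5; 5 enters row 2 and ejects 4; 4 enters row 1 and ejects 2. So w(5) = 2. P is now [[1, 4], [5], [6]].
Step i=4: Q has 4 at row 1, column 2; remove that cell from P, ejecting 4. So w(4) = 4. P is now [[1], [5], [6]].
Step i=3: Q has 3 at row 3, column 1; remove 6 from row 3 of P and reverse-bump: 6 enters row 2 and ejects 5; 5 enters row 1 and ejects 1. So w(3) = 1. P is now [[5], [6]].
Step i=2: Q has 2 at row 2, column 1; remove 6 from row 2 of P and reverse-bump: 6 enters row 1 and ejects 5. So w(2) = 5. P is now [[6]].
Step i=1: Q has 1 at row 1, column 1; remove that cell from P, ejecting 6. So w(1) = 6. P is now [].

So w = 6 5 1 4 2 3.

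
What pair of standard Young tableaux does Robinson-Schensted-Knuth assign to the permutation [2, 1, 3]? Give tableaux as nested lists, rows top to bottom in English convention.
P = [[1, 3], [2]], Q = [[1, 3], [2]]

Insert each entry of the permutation into P by Schensted row insertion, recording in Q the position of each new cell.

After inserting 2: P = [[2]].
After inserting 1: P = [[1], [2]].
After inserting 3: P = [[1, 3], [2]].

So P = [[1, 3], [2]], Q = [[1, 3], [2]].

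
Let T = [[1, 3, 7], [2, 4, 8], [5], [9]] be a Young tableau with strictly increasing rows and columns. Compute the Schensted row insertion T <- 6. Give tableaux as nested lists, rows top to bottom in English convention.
[[1, 3, 6], [2, 4, 7], [5, 8], [9]]

In row 1, 6 replaces 7 (the leftmost entry greater than 6); 7 is bumped to row 2. In row 2, 7 replaces 8 (the leftmost entry greater than 7); 8 is bumped to row 3. 8 is appended to row 3. The new tableau is [[1, 3, 6], [2, 4, 7], [5, 8], [9]].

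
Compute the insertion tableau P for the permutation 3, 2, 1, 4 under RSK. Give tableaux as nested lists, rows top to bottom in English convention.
P = [[1, 4], [2], [3]]

Insert 3: appended to row 1. P = [[3]].
Insert 2: 2 bumps 3 from row 1; 3 starts row 2. P = [[2], [3]].
Insert 1: 1 bumps 2 from row 1; 2 bumps 3 from row 2; 3 starts row 3. P = [[1], [2], [3]].
Insert 4: appended to row 1. P = [[1, 4], [2], [3]].

So P = [[1, 4], [2], [3]].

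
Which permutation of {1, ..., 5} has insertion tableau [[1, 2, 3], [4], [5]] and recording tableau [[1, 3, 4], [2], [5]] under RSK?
Reverse the RSK construction: for i from n down to 1, find the cell of Q containing i, remove the entry at that cell from P, and reverse-bump it up through P; the value ejected from row 1 is w(i).

Step i=5: Q has 5 at row 3, column 1; remove 5 from row 3 of P and reverse-bump: 5 enters row 2 and ejects 4; 4 enters row 1 and ejects 3. So w(5) = 3. P is now [[1, 2, 4], [5]].
Step i=4: Q has 4 at row 1, column 3; remove that cell from P, ejecting 4. So w(4) = 4. P is now [[1, 2], [5]].
Step i=3: Q has 3 at row 1, column 2; remove that cell from P, ejecting 2. So w(3) = 2. P is now [[1], [5]].
Step i=2: Q has 2 at row 2, column 1; remove 5 from row 2 of P and reverse-bump: 5 enters row 1 and ejects 1. So w(2) = 1. P is now [[5]].
Step i=1: Q has 1 at row 1, column 1; remove that cell from P, ejecting 5. So w(1) = 5. P is now [].

So w = 5 1 2 4 3.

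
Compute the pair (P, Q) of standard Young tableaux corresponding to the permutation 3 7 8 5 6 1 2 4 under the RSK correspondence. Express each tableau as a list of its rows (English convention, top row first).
P = [[1, 2, 4], [3, 5, 6], [7, 8]], Q = [[1, 2, 3], [4, 5, 8], [6, 7]]

Insert each entry of the permutation into P by Schensted row insertion, recording in Q the position of each new cell.

Insert 3: appended to row 1. P = [[3]].
Insert 7: appended to row 1. P = [[3, 7]].
Insert 8: appended to row 1. P = [[3, 7, 8]].
Insert 5: 5 bumps 7 from row 1; 7 starts row 2. P = [[3, 5, 8], [7]].
Insert 6: 6 bumps 8 from row 1; 8 appends to row 2. P = [[3, 5, 6], [7, 8]].
Insert 1: 1 bumps 3 from row 1; 3 bumps 7 from row 2; 7 starts row 3. P = [[1, 5, 6], [3, 8], [7]].
Insert 2: 2 bumps 5 from row 1; 5 bumps 8 from row 2; 8 appends to row 3. P = [[1, 2, 6], [3, 5], [7, 8]].
Insert 4: 4 bumps 6 from row 1; 6 appends to row 2. P = [[1, 2, 4], [3, 5, 6], [7, 8]].

So P = [[1, 2, 4], [3, 5, 6], [7, 8]], Q = [[1, 2, 3], [4, 5, 8], [6, 7]].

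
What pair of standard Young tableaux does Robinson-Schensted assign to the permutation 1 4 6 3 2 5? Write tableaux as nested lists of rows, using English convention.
Insert each entry of the permutation into P by Schensted row insertion, recording in Q the position of each new cell.

After inserting 1: P = [[1]].
After inserting 4: P = [[1, 4]].
After inserting 6: P = [[1, 4, 6]].
After inserting 3: P = [[1, 3, 6], [4]].
After inserting 2: P = [[1, 2, 6], [3], [4]].
After inserting 5: P = [[1, 2, 5], [3, 6], [4]].

So P = [[1, 2, 5], [3, 6], [4]], Q = [[1, 2, 3], [4, 6], [5]].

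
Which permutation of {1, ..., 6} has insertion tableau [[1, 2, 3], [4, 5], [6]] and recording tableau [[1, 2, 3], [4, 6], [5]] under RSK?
Reverse the RSK construction: for i from n down to 1, find the cell of Q containing i, remove the entry at that cell from P, and reverse-bump it up through P; the value ejected from row 1 is w(i).

Step i=6: Q has 6 at row 2, column 2; remove 5 from row 2 of P and reverse-bump: 5 enters row 1 and ejects 3. So w(6) = 3. P is now [[1, 2, 5], [4], [6]].
Step i=5: Q has 5 at row 3, column 1; remove 6 from row 3 of P and reverse-bump: 6 enters row 2 and ejects 4; 4 enters row 1 and ejects 2. So w(5) = 2. P is now [[1, 4, 5], [6]].
Step i=4: Q has 4 at row 2, column 1; remove 6 from row 2 of P and reverse-bump: 6 enters row 1 and ejects 5. So w(4) = 5. P is now [[1, 4, 6]].
Step i=3: Q has 3 at row 1, column 3; remove that cell from P, ejecting 6. So w(3) = 6. P is now [[1, 4]].
Step i=2: Q has 2 at row 1, column 2; remove that cell from P, ejecting 4. So w(2) = 4. P is now [[1]].
Step i=1: Q has 1 at row 1, column 1; remove that cell from P, ejecting 1. So w(1) = 1. P is now [].

So w = 1 4 6 5 2 3.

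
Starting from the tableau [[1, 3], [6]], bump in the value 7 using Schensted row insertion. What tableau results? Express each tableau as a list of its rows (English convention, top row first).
7 is larger than every entry of row 1, so it is appended to row 1. The new tableau is [[1, 3, 7], [6]].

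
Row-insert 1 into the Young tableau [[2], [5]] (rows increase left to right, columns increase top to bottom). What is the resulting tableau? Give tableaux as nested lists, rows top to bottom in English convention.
In row 1, 1 replaces 2 (the leftmost entry greater than 1); 2 is bumped to row 2. In row 2, 2 replaces 5 (the leftmost entry greater than 2); 5 is bumped to row 3. 5 starts a new row 3. The new tableau is [[1], [2], [5]].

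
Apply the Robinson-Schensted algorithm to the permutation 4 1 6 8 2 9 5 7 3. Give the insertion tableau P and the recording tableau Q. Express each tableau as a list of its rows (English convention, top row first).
P = [[1, 2, 3, 7], [4, 5, 8, 9], [6]], Q = [[1, 3, 4, 6], [2, 5, 7, 8], [9]]

Insert each entry of the permutation into P by Schensted row insertion, recording in Q the position of each new cell.

After inserting 4: P = [[4]].
After inserting 1: P = [[1], [4]].
After inserting 6: P = [[1, 6], [4]].
After inserting 8: P = [[1, 6, 8], [4]].
After inserting 2: P = [[1, 2, 8], [4, 6]].
After inserting 9: P = [[1, 2, 8, 9], [4, 6]].
After inserting 5: P = [[1, 2, 5, 9], [4, 6, 8]].
After inserting 7: P = [[1, 2, 5, 7], [4, 6, 8, 9]].
After inserting 3: P = [[1, 2, 3, 7], [4, 5, 8, 9], [6]].

So P = [[1, 2, 3, 7], [4, 5, 8, 9], [6]], Q = [[1, 3, 4, 6], [2, 5, 7, 8], [9]].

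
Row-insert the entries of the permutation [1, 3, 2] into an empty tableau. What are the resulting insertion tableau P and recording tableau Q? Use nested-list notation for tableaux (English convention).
P = [[1, 2], [3]], Q = [[1, 2], [3]]

Insert each entry of the permutation into P by Schensted row insertion, recording in Q the position of each new cell.

Insert 1: appended to row 1. P = [[1]].
Insert 3: appended to row 1. P = [[1, 3]].
Insert 2: 2 bumps 3 from row 1; 3 starts row 2. P = [[1, 2], [3]].

So P = [[1, 2], [3]], Q = [[1, 2], [3]].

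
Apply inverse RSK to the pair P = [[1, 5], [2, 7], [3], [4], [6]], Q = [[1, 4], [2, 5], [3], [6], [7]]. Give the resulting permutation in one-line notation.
6 4 3 7 5 2 1

Reverse the RSK construction: for i from n down to 1, find the cell of Q containing i, remove the entry at that cell from P, and reverse-bump it up through P; the value ejected from row 1 is w(i).

Step i=7: Q has 7 at row 5, column 1; remove 6 from row 5 of P and reverse-bump: 6 enters row 4 and ejects 4; 4 enters row 3 and ejects 3; 3 enters row 2 and ejects 2; 2 enters row 1 and ejects 1. So w(7) = 1. P is now [[2, 5], [3, 7], [4], [6]].
Step i=6: Q has 6 at row 4, column 1; remove 6 from row 4 of P and reverse-bump: 6 enters row 3 and ejects 4; 4 enters row 2 and ejects 3; 3 enters row 1 and ejects 2. So w(6) = 2. P is now [[3, 5], [4, 7], [6]].
Step i=5: Q has 5 at row 2, column 2; remove 7 from row 2 of P and reverse-bump: 7 enters row 1 and ejects 5. So w(5) = 5. P is now [[3, 7], [4], [6]].
Step i=4: Q has 4 at row 1, column 2; remove that cell from P, ejecting 7. So w(4) = 7. P is now [[3], [4], [6]].
Step i=3: Q has 3 at row 3, column 1; remove 6 from row 3 of P and reverse-bump: 6 enters row 2 and ejects 4; 4 enters row 1 and ejects 3. So w(3) = 3. P is now [[4], [6]].
Step i=2: Q has 2 at row 2, column 1; remove 6 from row 2 of P and reverse-bump: 6 enters row 1 and ejects 4. So w(2) = 4. P is now [[6]].
Step i=1: Q has 1 at row 1, column 1; remove that cell from P, ejecting 6. So w(1) = 6. P is now [].

So w = 6 4 3 7 5 2 1.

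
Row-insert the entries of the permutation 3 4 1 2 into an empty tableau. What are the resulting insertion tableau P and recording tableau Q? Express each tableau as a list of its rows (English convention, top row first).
P = [[1, 2], [3, 4]], Q = [[1, 2], [3, 4]]

Insert each entry of the permutation into P by Schensted row insertion, recording in Q the position of each new cell.

Insert 3: appended to row 1. P = [[3]].
Insert 4: appended to row 1. P = [[3, 4]].
Insert 1: 1 bumps 3 from row 1; 3 starts row 2. P = [[1, 4], [3]].
Insert 2: 2 bumps 4 from row 1; 4 appends to row 2. P = [[1, 2], [3, 4]].

So P = [[1, 2], [3, 4]], Q = [[1, 2], [3, 4]].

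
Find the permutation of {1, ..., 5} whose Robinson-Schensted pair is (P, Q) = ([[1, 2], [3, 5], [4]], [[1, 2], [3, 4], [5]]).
Reverse the RSK construction: for i from n down to 1, find the cell of Q containing i, remove the entry at that cell from P, and reverse-bump it up through P; the value ejected from row 1 is w(i).

Step i=5: Q has 5 at row 3, column 1; remove 4 from row 3 of P and reverse-bump: 4 enters row 2 and ejects 3; 3 enters row 1 and ejects 2. So w(5) = 2. P is now [[1, 3], [4, 5]].
Step i=4: Q has 4 at row 2, column 2; remove 5 from row 2 of P and reverse-bump: 5 enters row 1 and ejects 3. So w(4) = 3. P is now [[1, 5], [4]].
Step i=3: Q has 3 at row 2, column 1; remove 4 from row 2 of P and reverse-bump: 4 enters row 1 and ejects 1. So w(3) = 1. P is now [[4, 5]].
Step i=2: Q has 2 at row 1, column 2; remove that cell from P, ejecting 5. So w(2) = 5. P is now [[4]].
Step i=1: Q has 1 at row 1, column 1; remove that cell from P, ejecting 4. So w(1) = 4. P is now [].

So w = 4 5 1 3 2.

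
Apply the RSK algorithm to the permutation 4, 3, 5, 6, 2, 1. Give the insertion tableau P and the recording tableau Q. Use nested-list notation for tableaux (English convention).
Insert each entry of the permutation into P by Schensted row insertion, recording in Q the position of each new cell.

Insert 4: appended to row 1. P = [[4]].
Insert 3: 3 bumps 4 from row 1; 4 starts row 2. P = [[3], [4]].
Insert 5: appended to row 1. P = [[3, 5], [4]].
Insert 6: appended to row 1. P = [[3, 5, 6], [4]].
Insert 2: 2 bumps 3 from row 1; 3 bumps 4 from row 2; 4 starts row 3. P = [[2, 5, 6], [3], [4]].
Insert 1: 1 bumps 2 from row 1; 2 bumps 3 from row 2; 3 bumps 4 from row 3; 4 starts row 4. P = [[1, 5, 6], [2], [3], [4]].

So P = [[1, 5, 6], [2], [3], [4]], Q = [[1, 3, 4], [2], [5], [6]].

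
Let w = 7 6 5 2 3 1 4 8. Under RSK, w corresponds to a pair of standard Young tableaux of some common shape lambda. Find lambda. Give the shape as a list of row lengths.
Row-insert each entry into an empty tableau.

After inserting 7: P = [[7]].
After inserting 6: P = [[6], [7]].
After inserting 5: P = [[5], [6], [7]].
After inserting 2: P = [[2], [5], [6], [7]].
After inserting 3: P = [[2, 3], [5], [6], [7]].
After inserting 1: P = [[1, 3], [2], [5], [6], [7]].
After inserting 4: P = [[1, 3, 4], [2], [5], [6], [7]].
After inserting 8: P = [[1, 3, 4, 8], [2], [5], [6], [7]].

The final insertion tableau P = [[1, 3, 4, 8], [2], [5], [6], [7]] has shape [4, 1, 1, 1, 1].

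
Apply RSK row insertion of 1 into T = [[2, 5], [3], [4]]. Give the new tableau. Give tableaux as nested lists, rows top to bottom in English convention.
[[1, 5], [2], [3], [4]]

In row 1, 1 replaces 2 (the leftmost entry greater than 1); 2 is bumped to row 2. In row 2, 2 replaces 3 (the leftmost entry greater than 2); 3 is bumped to row 3. In row 3, 3 replaces 4 (the leftmost entry greater than 3); 4 is bumped to row 4. 4 starts a new row 4. The new tableau is [[1, 5], [2], [3], [4]].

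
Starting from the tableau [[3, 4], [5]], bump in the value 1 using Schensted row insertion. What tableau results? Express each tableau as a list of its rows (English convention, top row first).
[[1, 4], [3], [5]]

In row 1, 1 replaces 3 (the leftmost entry greater than 1); 3 is bumped to row 2. In row 2, 3 replaces 5 (the leftmost entry greater than 3); 5 is bumped to row 3. 5 starts a new row 3. The new tableau is [[1, 4], [3], [5]].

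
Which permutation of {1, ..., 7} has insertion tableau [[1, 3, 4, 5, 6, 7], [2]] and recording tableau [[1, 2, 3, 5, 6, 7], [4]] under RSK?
Reverse the RSK construction: for i from n down to 1, find the cell of Q containing i, remove the entry at that cell from P, and reverse-bump it up through P; the value ejected from row 1 is w(i).

Step i=7: Q has 7 at row 1, column 6; remove that cell from P, ejecting 7. So w(7) = 7. P is now [[1, 3, 4, 5, 6], [2]].
Step i=6: Q has 6 at row 1, column 5; remove that cell from P, ejecting 6. So w(6) = 6. P is now [[1, 3, 4, 5], [2]].
Step i=5: Q has 5 at row 1, column 4; remove that cell from P, ejecting 5. So w(5) = 5. P is now [[1, 3, 4], [2]].
Step i=4: Q has 4 at row 2, column 1; remove 2 from row 2 of P and reverse-bump: 2 enters row 1 and ejects 1. So w(4) = 1. P is now [[2, 3, 4]].
Step i=3: Q has 3 at row 1, column 3; remove that cell from P, ejecting 4. So w(3) = 4. P is now [[2, 3]].
Step i=2: Q has 2 at row 1, column 2; remove that cell from P, ejecting 3. So w(2) = 3. P is now [[2]].
Step i=1: Q has 1 at row 1, column 1; remove that cell from P, ejecting 2. So w(1) = 2. P is now [].

So w = 2 3 4 1 5 6 7.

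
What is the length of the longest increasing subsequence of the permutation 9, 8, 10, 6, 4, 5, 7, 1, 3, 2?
3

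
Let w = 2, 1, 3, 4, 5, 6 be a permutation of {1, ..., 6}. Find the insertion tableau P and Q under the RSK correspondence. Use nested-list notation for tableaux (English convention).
Insert each entry of the permutation into P by Schensted row insertion, recording in Q the position of each new cell.

Insert 2: appended to row 1. P = [[2]].
Insert 1: 1 bumps 2 from row 1; 2 starts row 2. P = [[1], [2]].
Insert 3: appended to row 1. P = [[1, 3], [2]].
Insert 4: appended to row 1. P = [[1, 3, 4], [2]].
Insert 5: appended to row 1. P = [[1, 3, 4, 5], [2]].
Insert 6: appended to row 1. P = [[1, 3, 4, 5, 6], [2]].

So P = [[1, 3, 4, 5, 6], [2]], Q = [[1, 3, 4, 5, 6], [2]].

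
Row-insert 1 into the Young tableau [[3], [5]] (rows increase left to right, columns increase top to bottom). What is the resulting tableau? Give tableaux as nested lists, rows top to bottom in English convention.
[[1], [3], [5]]

In row 1, 1 replaces 3 (the leftmost entry greater than 1); 3 is bumped to row 2. In row 2, 3 replaces 5 (the leftmost entry greater than 3); 5 is bumped to row 3. 5 starts a new row 3. The new tableau is [[1], [3], [5]].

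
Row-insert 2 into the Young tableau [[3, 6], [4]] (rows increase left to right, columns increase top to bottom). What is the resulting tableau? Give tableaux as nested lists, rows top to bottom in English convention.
[[2, 6], [3], [4]]

In row 1, 2 replaces 3 (the leftmost entry greater than 2); 3 is bumped to row 2. In row 2, 3 replaces 4 (the leftmost entry greater than 3); 4 is bumped to row 3. 4 starts a new row 3. The new tableau is [[2, 6], [3], [4]].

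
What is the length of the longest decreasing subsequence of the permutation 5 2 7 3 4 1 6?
3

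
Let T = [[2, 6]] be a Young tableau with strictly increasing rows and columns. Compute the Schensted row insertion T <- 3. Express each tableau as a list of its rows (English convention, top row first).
In row 1, 3 replaces 6 (the leftmost entry greater than 3); 6 is bumped to row 2. 6 starts a new row 2. The new tableau is [[2, 3], [6]].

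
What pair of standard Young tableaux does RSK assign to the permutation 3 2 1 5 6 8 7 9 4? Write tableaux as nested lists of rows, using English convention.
P = [[1, 4, 6, 7, 9], [2, 5], [3, 8]], Q = [[1, 4, 5, 6, 8], [2, 7], [3, 9]]

Insert each entry of the permutation into P by Schensted row insertion, recording in Q the position of each new cell.

Insert 3: appended to row 1. P = [[3]].
Insert 2: 2 bumps 3 from row 1; 3 starts row 2. P = [[2], [3]].
Insert 1: 1 bumps 2 from row 1; 2 bumps 3 from row 2; 3 starts row 3. P = [[1], [2], [3]].
Insert 5: appended to row 1. P = [[1, 5], [2], [3]].
Insert 6: appended to row 1. P = [[1, 5, 6], [2], [3]].
Insert 8: appended to row 1. P = [[1, 5, 6, 8], [2], [3]].
Insert 7: 7 bumps 8 from row 1; 8 appends to row 2. P = [[1, 5, 6, 7], [2, 8], [3]].
Insert 9: appended to row 1. P = [[1, 5, 6, 7, 9], [2, 8], [3]].
Insert 4: 4 bumps 5 from row 1; 5 bumps 8 from row 2; 8 appends to row 3. P = [[1, 4, 6, 7, 9], [2, 5], [3, 8]].

So P = [[1, 4, 6, 7, 9], [2, 5], [3, 8]], Q = [[1, 4, 5, 6, 8], [2, 7], [3, 9]].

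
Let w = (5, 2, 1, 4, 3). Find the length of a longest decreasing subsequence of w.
3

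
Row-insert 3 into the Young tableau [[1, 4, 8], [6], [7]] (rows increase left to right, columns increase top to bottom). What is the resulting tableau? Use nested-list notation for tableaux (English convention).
[[1, 3, 8], [4], [6], [7]]

In row 1, 3 replaces 4 (the leftmost entry greater than 3); 4 is bumped to row 2. In row 2, 4 replaces 6 (the leftmost entry greater than 4); 6 is bumped to row 3. In row 3, 6 replaces 7 (the leftmost entry greater than 6); 7 is bumped to row 4. 7 starts a new row 4. The new tableau is [[1, 3, 8], [4], [6], [7]].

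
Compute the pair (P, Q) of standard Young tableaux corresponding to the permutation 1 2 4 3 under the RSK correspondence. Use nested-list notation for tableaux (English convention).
P = [[1, 2, 3], [4]], Q = [[1, 2, 3], [4]]

Insert each entry of the permutation into P by Schensted row insertion, recording in Q the position of each new cell.

Insert 1: appended to row 1. P = [[1]].
Insert 2: appended to row 1. P = [[1, 2]].
Insert 4: appended to row 1. P = [[1, 2, 4]].
Insert 3: 3 bumps 4 from row 1; 4 starts row 2. P = [[1, 2, 3], [4]].

So P = [[1, 2, 3], [4]], Q = [[1, 2, 3], [4]].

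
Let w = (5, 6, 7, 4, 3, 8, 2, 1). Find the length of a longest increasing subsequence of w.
4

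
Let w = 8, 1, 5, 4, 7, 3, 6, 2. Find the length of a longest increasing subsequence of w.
3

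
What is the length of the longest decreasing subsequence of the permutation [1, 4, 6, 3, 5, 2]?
3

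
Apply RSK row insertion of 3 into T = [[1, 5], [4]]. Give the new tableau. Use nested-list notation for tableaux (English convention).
In row 1, 3 replaces 5 (the leftmost entry greater than 3); 5 is bumped to row 2. 5 is appended to row 2. The new tableau is [[1, 3], [4, 5]].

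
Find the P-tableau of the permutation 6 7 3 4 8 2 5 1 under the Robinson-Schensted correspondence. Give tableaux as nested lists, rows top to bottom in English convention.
Insert 6: appended to row 1. P = [[6]].
Insert 7: appended to row 1. P = [[6, 7]].
Insert 3: 3 bumps 6 from row 1; 6 starts row 2. P = [[3, 7], [6]].
Insert 4: 4 bumps 7 from row 1; 7 appends to row 2. P = [[3, 4], [6, 7]].
Insert 8: appended to row 1. P = [[3, 4, 8], [6, 7]].
Insert 2: 2 bumps 3 from row 1; 3 bumps 6 from row 2; 6 starts row 3. P = [[2, 4, 8], [3, 7], [6]].
Insert 5: 5 bumps 8 from row 1; 8 appends to row 2. P = [[2, 4, 5], [3, 7, 8], [6]].
Insert 1: 1 bumps 2 from row 1; 2 bumps 3 from row 2; 3 bumps 6 from row 3; 6 starts row 4. P = [[1, 4, 5], [2, 7, 8], [3], [6]].

So P = [[1, 4, 5], [2, 7, 8], [3], [6]].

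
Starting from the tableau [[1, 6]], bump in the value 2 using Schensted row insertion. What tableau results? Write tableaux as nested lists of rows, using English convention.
In row 1, 2 replaces 6 (the leftmost entry greater than 2); 6 is bumped to row 2. 6 starts a new row 2. The new tableau is [[1, 2], [6]].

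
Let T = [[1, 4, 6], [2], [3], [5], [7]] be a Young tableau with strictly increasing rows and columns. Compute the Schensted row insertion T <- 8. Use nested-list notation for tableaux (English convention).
[[1, 4, 6, 8], [2], [3], [5], [7]]

8 is larger than every entry of row 1, so it is appended to row 1. The new tableau is [[1, 4, 6, 8], [2], [3], [5], [7]].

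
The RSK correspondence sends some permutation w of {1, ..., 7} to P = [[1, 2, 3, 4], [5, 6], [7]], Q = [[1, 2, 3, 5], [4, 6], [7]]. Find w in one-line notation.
1 2 5 3 7 6 4

Reverse the RSK construction: for i from n down to 1, find the cell of Q containing i, remove the entry at that cell from P, and reverse-bump it up through P; the value ejected from row 1 is w(i).

Step i=7: Q has 7 at row 3, column 1; remove 7 from row 3 of P and reverse-bump: 7 enters row 2 and ejects 6; 6 enters row 1 and ejects 4. So w(7) = 4. P is now [[1, 2, 3, 6], [5, 7]].
Step i=6: Q has 6 at row 2, column 2; remove 7 from row 2 of P and reverse-bump: 7 enters row 1 and ejects 6. So w(6) = 6. P is now [[1, 2, 3, 7], [5]].
Step i=5: Q has 5 at row 1, column 4; remove that cell from P, ejecting 7. So w(5) = 7. P is now [[1, 2, 3], [5]].
Step i=4: Q has 4 at row 2, column 1; remove 5 from row 2 of P and reverse-bump: 5 enters row 1 and ejects 3. So w(4) = 3. P is now [[1, 2, 5]].
Step i=3: Q has 3 at row 1, column 3; remove that cell from P, ejecting 5. So w(3) = 5. P is now [[1, 2]].
Step i=2: Q has 2 at row 1, column 2; remove that cell from P, ejecting 2. So w(2) = 2. P is now [[1]].
Step i=1: Q has 1 at row 1, column 1; remove that cell from P, ejecting 1. So w(1) = 1. P is now [].

So w = 1 2 5 3 7 6 4.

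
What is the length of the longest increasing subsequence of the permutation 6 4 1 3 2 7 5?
3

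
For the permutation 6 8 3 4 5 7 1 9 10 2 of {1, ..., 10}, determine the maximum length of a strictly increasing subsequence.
6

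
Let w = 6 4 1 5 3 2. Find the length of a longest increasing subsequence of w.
2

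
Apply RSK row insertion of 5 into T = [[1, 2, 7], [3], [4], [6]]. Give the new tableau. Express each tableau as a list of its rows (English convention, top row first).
[[1, 2, 5], [3, 7], [4], [6]]

In row 1, 5 replaces 7 (the leftmost entry greater than 5); 7 is bumped to row 2. 7 is appended to row 2. The new tableau is [[1, 2, 5], [3, 7], [4], [6]].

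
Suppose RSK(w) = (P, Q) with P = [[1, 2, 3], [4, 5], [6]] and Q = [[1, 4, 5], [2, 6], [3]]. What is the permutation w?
Reverse the RSK construction: for i from n down to 1, find the cell of Q containing i, remove the entry at that cell from P, and reverse-bump it up through P; the value ejected from row 1 is w(i).

Step i=6: Q has 6 at row 2, column 2; remove 5 from row 2 of P and reverse-bump: 5 enters row 1 and ejects 3. So w(6) = 3. P is now [[1, 2, 5], [4], [6]].
Step i=5: Q has 5 at row 1, column 3; remove that cell from P, ejecting 5. So w(5) = 5. P is now [[1, 2], [4], [6]].
Step i=4: Q has 4 at row 1, column 2; remove that cell from P, ejecting 2. So w(4) = 2. P is now [[1], [4], [6]].
Step i=3: Q has 3 at row 3, column 1; remove 6 from row 3 of P and reverse-bump: 6 enters row 2 and ejects 4; 4 enters row 1 and ejects 1. So w(3) = 1. P is now [[4], [6]].
Step i=2: Q has 2 at row 2, column 1; remove 6 from row 2 of P and reverse-bump: 6 enters row 1 and ejects 4. So w(2) = 4. P is now [[6]].
Step i=1: Q has 1 at row 1, column 1; remove that cell from P, ejecting 6. So w(1) = 6. P is now [].

So w = 6 4 1 2 5 3.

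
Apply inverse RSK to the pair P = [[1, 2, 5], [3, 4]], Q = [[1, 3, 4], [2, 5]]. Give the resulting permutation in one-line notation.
3 1 4 5 2

Reverse the RSK construction: for i from n down to 1, find the cell of Q containing i, remove the entry at that cell from P, and reverse-bump it up through P; the value ejected from row 1 is w(i).

Step i=5: Q has 5 at row 2, column 2; remove 4 from row 2 of P and reverse-bump: 4 enters row 1 and ejects 2. So w(5) = 2. P is now [[1, 4, 5], [3]].
Step i=4: Q has 4 at row 1, column 3; remove that cell from P, ejecting 5. So w(4) = 5. P is now [[1, 4], [3]].
Step i=3: Q has 3 at row 1, column 2; remove that cell from P, ejecting 4. So w(3) = 4. P is now [[1], [3]].
Step i=2: Q has 2 at row 2, column 1; remove 3 from row 2 of P and reverse-bump: 3 enters row 1 and ejects 1. So w(2) = 1. P is now [[3]].
Step i=1: Q has 1 at row 1, column 1; remove that cell from P, ejecting 3. So w(1) = 3. P is now [].

So w = 3 1 4 5 2.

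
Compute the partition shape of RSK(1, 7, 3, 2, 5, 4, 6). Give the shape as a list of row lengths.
[4, 2, 1]

RSK row insertion gives P = [[1, 2, 4, 6], [3, 5], [7]], which has shape [4, 2, 1].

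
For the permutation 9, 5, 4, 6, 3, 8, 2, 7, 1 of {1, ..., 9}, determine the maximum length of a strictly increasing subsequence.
3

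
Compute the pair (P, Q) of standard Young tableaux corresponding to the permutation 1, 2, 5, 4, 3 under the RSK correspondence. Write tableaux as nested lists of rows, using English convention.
P = [[1, 2, 3], [4], [5]], Q = [[1, 2, 3], [4], [5]]

Insert each entry of the permutation into P by Schensted row insertion, recording in Q the position of each new cell.

Insert 1: appended to row 1. P = [[1]], Q = [[1]].
Insert 2: appended to row 1. P = [[1, 2]], Q = [[1, 2]].
Insert 5: appended to row 1. P = [[1, 2, 5]], Q = [[1, 2, 3]].
Insert 4: 4 bumps 5 from row 1; 5 starts row 2. P = [[1, 2, 4], [5]], Q = [[1, 2, 3], [4]].
Insert 3: 3 bumps 4 from row 1; 4 bumps 5 from row 2; 5 starts row 3. P = [[1, 2, 3], [4], [5]], Q = [[1, 2, 3], [4], [5]].

So P = [[1, 2, 3], [4], [5]], Q = [[1, 2, 3], [4], [5]].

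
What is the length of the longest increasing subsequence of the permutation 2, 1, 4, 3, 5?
3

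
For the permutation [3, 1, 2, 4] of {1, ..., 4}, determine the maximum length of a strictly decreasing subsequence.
2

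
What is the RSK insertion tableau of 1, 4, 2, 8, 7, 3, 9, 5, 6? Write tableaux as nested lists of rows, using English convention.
P = [[1, 2, 3, 5, 6], [4, 7, 9], [8]]

Insert 1: appended to row 1. P = [[1]].
Insert 4: appended to row 1. P = [[1, 4]].
Insert 2: 2 bumps 4 from row 1; 4 starts row 2. P = [[1, 2], [4]].
Insert 8: appended to row 1. P = [[1, 2, 8], [4]].
Insert 7: 7 bumps 8 from row 1; 8 appends to row 2. P = [[1, 2, 7], [4, 8]].
Insert 3: 3 bumps 7 from row 1; 7 bumps 8 from row 2; 8 starts row 3. P = [[1, 2, 3], [4, 7], [8]].
Insert 9: appended to row 1. P = [[1, 2, 3, 9], [4, 7], [8]].
Insert 5: 5 bumps 9 from row 1; 9 appends to row 2. P = [[1, 2, 3, 5], [4, 7, 9], [8]].
Insert 6: appended to row 1. P = [[1, 2, 3, 5, 6], [4, 7, 9], [8]].

So P = [[1, 2, 3, 5, 6], [4, 7, 9], [8]].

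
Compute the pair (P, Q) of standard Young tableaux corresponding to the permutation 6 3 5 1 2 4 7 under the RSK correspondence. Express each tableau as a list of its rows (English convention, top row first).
Insert each entry of the permutation into P by Schensted row insertion, recording in Q the position of each new cell.

Insert 6: appended to row 1. P = [[6]], Q = [[1]].
Insert 3: 3 bumps 6 from row 1; 6 starts row 2. P = [[3], [6]], Q = [[1], [2]].
Insert 5: appended to row 1. P = [[3, 5], [6]], Q = [[1, 3], [2]].
Insert 1: 1 bumps 3 from row 1; 3 bumps 6 from row 2; 6 starts row 3. P = [[1, 5], [3], [6]], Q = [[1, 3], [2], [4]].
Insert 2: 2 bumps 5 from row 1; 5 appends to row 2. P = [[1, 2], [3, 5], [6]], Q = [[1, 3], [2, 5], [4]].
Insert 4: appended to row 1. P = [[1, 2, 4], [3, 5], [6]], Q = [[1, 3, 6], [2, 5], [4]].
Insert 7: appended to row 1. P = [[1, 2, 4, 7], [3, 5], [6]], Q = [[1, 3, 6, 7], [2, 5], [4]].

So P = [[1, 2, 4, 7], [3, 5], [6]], Q = [[1, 3, 6, 7], [2, 5], [4]].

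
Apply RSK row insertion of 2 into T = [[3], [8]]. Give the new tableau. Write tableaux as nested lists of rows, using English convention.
In row 1, 2 replaces 3 (the leftmost entry greater than 2); 3 is bumped to row 2. In row 2, 3 replaces 8 (the leftmost entry greater than 3); 8 is bumped to row 3. 8 starts a new row 3. The new tableau is [[2], [3], [8]].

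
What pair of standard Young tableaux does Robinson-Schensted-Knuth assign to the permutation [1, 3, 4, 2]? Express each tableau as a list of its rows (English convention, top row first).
P = [[1, 2, 4], [3]], Q = [[1, 2, 3], [4]]

Insert each entry of the permutation into P by Schensted row insertion, recording in Q the position of each new cell.

Insert 1: appended to row 1. P = [[1]], Q = [[1]].
Insert 3: appended to row 1. P = [[1, 3]], Q = [[1, 2]].
Insert 4: appended to row 1. P = [[1, 3, 4]], Q = [[1, 2, 3]].
Insert 2: 2 bumps 3 from row 1; 3 starts row 2. P = [[1, 2, 4], [3]], Q = [[1, 2, 3], [4]].

So P = [[1, 2, 4], [3]], Q = [[1, 2, 3], [4]].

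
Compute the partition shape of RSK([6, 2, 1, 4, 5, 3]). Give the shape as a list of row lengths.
[3, 2, 1]

Row-insert each entry into an empty tableau.

After inserting 6: P = [[6]].
After inserting 2: P = [[2], [6]].
After inserting 1: P = [[1], [2], [6]].
After inserting 4: P = [[1, 4], [2], [6]].
After inserting 5: P = [[1, 4, 5], [2], [6]].
After inserting 3: P = [[1, 3, 5], [2, 4], [6]].

The final insertion tableau P = [[1, 3, 5], [2, 4], [6]] has shape [3, 2, 1].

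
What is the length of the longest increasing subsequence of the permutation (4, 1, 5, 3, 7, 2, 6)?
3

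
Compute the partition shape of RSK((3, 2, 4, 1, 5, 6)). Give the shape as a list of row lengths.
[4, 1, 1]

Row-insert each entry into an empty tableau.

After inserting 3: P = [[3]].
After inserting 2: P = [[2], [3]].
After inserting 4: P = [[2, 4], [3]].
After inserting 1: P = [[1, 4], [2], [3]].
After inserting 5: P = [[1, 4, 5], [2], [3]].
After inserting 6: P = [[1, 4, 5, 6], [2], [3]].

The final insertion tableau P = [[1, 4, 5, 6], [2], [3]] has shape [4, 1, 1].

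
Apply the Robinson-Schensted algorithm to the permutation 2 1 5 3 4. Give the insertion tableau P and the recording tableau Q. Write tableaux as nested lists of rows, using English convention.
Insert each entry of the permutation into P by Schensted row insertion, recording in Q the position of each new cell.

Insert 2: appended to row 1. P = [[2]].
Insert 1: 1 bumps 2 from row 1; 2 starts row 2. P = [[1], [2]].
Insert 5: appended to row 1. P = [[1, 5], [2]].
Insert 3: 3 bumps 5 from row 1; 5 appends to row 2. P = [[1, 3], [2, 5]].
Insert 4: appended to row 1. P = [[1, 3, 4], [2, 5]].

So P = [[1, 3, 4], [2, 5]], Q = [[1, 3, 5], [2, 4]].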